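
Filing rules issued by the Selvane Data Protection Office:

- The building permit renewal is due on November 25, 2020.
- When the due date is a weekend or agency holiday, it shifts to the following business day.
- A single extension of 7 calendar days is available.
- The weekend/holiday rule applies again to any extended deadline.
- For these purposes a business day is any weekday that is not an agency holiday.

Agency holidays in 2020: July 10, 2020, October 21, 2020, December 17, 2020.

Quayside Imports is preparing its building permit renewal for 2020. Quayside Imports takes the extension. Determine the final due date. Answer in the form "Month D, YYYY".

December 2, 2020

The statutory due date is November 25, 2020.
November 25, 2020 falls on a Wednesday, which is a business day, so no adjustment is needed.
Add the 7 calendar-day extension to November 25, 2020: December 2, 2020.
December 2, 2020 is a Wednesday and not a listed holiday, so it stands.
The final due date is December 2, 2020.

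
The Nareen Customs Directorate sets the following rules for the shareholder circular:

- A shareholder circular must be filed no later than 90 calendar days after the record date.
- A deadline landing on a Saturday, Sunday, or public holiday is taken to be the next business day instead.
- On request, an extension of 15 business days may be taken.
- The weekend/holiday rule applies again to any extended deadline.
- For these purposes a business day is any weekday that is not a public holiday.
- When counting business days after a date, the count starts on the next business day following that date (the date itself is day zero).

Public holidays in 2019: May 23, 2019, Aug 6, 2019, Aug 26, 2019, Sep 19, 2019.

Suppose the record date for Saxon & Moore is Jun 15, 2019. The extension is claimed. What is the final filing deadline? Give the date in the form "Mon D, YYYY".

Oct 7, 2019

From Jun 15, 2019, 90 calendar days later is Sep 13, 2019.
Since Sep 13, 2019 is a Friday and not a holiday, the date is unchanged.
The 15-business-day extension runs from Sep 13, 2019 to Oct 7, 2019.
Oct 7, 2019 is a Monday and not a listed holiday, so it stands.
Final deadline: Oct 7, 2019.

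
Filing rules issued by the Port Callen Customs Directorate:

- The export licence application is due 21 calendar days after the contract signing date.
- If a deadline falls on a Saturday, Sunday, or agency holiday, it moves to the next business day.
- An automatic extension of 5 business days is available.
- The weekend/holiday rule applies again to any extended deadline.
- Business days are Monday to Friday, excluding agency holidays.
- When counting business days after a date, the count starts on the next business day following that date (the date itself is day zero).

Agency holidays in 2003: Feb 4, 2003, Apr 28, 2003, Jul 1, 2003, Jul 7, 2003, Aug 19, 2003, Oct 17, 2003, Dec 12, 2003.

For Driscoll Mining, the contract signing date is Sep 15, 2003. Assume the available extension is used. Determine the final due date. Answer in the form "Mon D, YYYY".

Oct 13, 2003

From Sep 15, 2003, 21 calendar days later is Oct 6, 2003.
Oct 6, 2003 falls on a Monday, which is a business day, so no adjustment is needed.
Counting 5 further business days from Oct 6, 2003 reaches Oct 13, 2003.
Oct 13, 2003 falls on a Monday, which is a business day, so no adjustment is needed.
Final deadline: Oct 13, 2003.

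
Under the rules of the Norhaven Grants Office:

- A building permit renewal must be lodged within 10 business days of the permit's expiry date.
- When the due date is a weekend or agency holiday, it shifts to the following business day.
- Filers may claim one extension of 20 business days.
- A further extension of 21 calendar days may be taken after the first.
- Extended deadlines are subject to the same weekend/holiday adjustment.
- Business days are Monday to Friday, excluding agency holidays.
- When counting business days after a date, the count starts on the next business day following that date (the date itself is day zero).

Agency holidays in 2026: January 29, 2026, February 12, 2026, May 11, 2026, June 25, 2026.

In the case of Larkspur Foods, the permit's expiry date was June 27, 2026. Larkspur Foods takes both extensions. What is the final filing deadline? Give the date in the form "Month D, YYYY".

August 28, 2026

Starting the day after June 27, 2026 and counting 10 business days lands on July 10, 2026.
July 10, 2026 falls on a Friday, which is a business day, so no adjustment is needed.
Counting 20 further business days from July 10, 2026 reaches August 7, 2026.
August 7, 2026 is a Friday and not a listed holiday, so it stands.
Applying the 21-calendar-day extension: August 7, 2026 + 21 days = August 28, 2026.
August 28, 2026 is a Friday and not a listed holiday, so it stands.
Final deadline: August 28, 2026.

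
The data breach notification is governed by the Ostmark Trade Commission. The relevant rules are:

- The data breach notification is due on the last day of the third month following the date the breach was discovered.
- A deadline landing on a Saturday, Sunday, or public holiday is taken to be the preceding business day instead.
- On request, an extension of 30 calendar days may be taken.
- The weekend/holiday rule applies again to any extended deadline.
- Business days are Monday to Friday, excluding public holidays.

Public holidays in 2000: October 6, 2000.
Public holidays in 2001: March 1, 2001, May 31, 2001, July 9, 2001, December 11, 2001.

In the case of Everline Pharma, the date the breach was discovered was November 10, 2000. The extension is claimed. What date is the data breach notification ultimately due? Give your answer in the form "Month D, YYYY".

3 months after November 10, 2000 falls in February 2001; the last day of that month is February 28, 2001.
February 28, 2001 (Wednesday) is already a business day.
Add the 30 calendar-day extension to February 28, 2001: March 30, 2001.
Since March 30, 2001 is a Friday and not a holiday, the date is unchanged.
Final deadline: March 30, 2001.

March 30, 2001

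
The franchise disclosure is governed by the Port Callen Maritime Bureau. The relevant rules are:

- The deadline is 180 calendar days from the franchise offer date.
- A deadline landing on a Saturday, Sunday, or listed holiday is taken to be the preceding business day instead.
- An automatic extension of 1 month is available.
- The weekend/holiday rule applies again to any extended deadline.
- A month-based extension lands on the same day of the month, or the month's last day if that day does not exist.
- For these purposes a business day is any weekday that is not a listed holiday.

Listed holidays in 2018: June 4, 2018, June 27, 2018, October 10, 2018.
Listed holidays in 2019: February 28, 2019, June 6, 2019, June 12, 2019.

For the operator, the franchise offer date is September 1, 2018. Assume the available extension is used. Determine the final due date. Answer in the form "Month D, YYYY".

March 27, 2019

Adding 180 calendar days to September 1, 2018 gives February 28, 2019.
February 28, 2019 is a listed holiday, so it moves to the preceding business day, February 27, 2019 (Wednesday).
Applying the 1 month extension: 1 month after February 27, 2019 is March 27, 2019.
March 27, 2019 is a Wednesday and not a listed holiday, so it stands.
So the filing is due March 27, 2019.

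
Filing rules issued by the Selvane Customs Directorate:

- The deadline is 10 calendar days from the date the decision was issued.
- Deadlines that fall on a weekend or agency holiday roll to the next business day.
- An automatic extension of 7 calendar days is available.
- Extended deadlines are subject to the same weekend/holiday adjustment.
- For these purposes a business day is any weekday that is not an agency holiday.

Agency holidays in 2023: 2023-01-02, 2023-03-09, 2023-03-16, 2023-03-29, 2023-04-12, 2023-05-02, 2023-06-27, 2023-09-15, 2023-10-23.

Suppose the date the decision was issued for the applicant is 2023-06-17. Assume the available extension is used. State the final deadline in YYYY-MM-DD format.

2023-07-05

10 calendar days after 2023-06-17 is 2023-06-27.
Because 2023-06-27 is a listed holiday, the deadline becomes 2023-06-28 (Wednesday).
Applying the 7-calendar-day extension: 2023-06-28 + 7 days = 2023-07-05.
2023-07-05 (Wednesday) is already a business day.
So the filing is due 2023-07-05.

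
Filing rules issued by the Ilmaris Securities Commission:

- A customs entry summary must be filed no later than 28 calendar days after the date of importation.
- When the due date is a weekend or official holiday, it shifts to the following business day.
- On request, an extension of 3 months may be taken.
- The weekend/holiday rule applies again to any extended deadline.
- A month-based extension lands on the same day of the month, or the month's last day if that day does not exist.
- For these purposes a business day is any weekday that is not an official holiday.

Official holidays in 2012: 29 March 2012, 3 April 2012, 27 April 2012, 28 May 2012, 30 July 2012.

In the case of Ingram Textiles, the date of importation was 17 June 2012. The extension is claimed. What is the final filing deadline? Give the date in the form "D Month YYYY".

16 October 2012

28 calendar days after 17 June 2012 is 15 July 2012.
15 July 2012 is a Sunday; the next business day is 16 July 2012 (Monday).
The 3 months extension carries 16 July 2012 to 16 October 2012.
16 October 2012 is a Tuesday and not a listed holiday, so it stands.
The final due date is 16 October 2012.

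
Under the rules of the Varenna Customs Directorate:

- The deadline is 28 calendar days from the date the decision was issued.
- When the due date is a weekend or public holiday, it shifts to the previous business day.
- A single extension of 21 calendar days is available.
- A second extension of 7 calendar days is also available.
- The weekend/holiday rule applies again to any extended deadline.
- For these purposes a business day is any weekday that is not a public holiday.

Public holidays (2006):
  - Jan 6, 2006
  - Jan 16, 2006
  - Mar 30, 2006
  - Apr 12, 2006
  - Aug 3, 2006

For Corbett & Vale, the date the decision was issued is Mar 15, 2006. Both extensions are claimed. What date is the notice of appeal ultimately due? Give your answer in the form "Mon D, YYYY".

28 calendar days after Mar 15, 2006 is Apr 12, 2006.
Because Apr 12, 2006 is a listed holiday, the deadline becomes Apr 11, 2006 (Tuesday).
The 21-calendar-day extension moves the deadline from Apr 11, 2006 to May 2, 2006.
May 2, 2006 is a Tuesday and not a listed holiday, so it stands.
Applying the 7-calendar-day extension: May 2, 2006 + 7 days = May 9, 2006.
May 9, 2006 falls on a Tuesday, which is a business day, so no adjustment is needed.
The final due date is May 9, 2006.

May 9, 2006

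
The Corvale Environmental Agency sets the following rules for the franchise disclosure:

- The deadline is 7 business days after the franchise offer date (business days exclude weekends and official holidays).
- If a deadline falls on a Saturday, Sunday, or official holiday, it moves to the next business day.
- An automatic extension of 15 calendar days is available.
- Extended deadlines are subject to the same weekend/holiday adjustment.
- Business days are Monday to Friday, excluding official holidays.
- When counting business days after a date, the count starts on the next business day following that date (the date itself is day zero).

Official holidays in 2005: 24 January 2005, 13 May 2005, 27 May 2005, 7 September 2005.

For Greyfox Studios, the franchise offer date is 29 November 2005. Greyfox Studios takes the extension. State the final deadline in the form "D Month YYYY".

23 December 2005

Starting the day after 29 November 2005 and counting 7 business days lands on 8 December 2005.
8 December 2005 (Thursday) is already a business day.
Applying the 15-calendar-day extension: 8 December 2005 + 15 days = 23 December 2005.
23 December 2005 falls on a Friday, which is a business day, so no adjustment is needed.
Final deadline: 23 December 2005.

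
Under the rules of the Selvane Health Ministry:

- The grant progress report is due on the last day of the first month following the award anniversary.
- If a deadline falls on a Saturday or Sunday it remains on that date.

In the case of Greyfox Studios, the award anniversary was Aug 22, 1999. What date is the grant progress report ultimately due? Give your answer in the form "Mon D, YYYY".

1 month after Aug 22, 1999 falls in September 1999; the last day of that month is Sep 30, 1999.
Sep 30, 1999 falls on a Thursday. The rules make no weekend/holiday allowance, so it remains Sep 30, 1999.
The final due date is Sep 30, 1999.

Sep 30, 1999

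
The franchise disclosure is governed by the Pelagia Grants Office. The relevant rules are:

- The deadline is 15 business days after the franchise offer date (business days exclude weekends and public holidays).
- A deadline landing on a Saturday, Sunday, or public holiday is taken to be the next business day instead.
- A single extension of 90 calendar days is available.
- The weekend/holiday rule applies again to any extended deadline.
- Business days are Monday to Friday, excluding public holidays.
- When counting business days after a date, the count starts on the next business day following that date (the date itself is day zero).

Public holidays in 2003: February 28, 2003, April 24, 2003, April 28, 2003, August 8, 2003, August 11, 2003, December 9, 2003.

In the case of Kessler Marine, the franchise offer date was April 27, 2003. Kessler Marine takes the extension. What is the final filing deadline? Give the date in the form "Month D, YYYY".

Counting 15 business days after April 27, 2003 (skipping weekends and listed holidays) reaches May 19, 2003.
May 19, 2003 falls on a Monday, which is a business day, so no adjustment is needed.
The 90-calendar-day extension moves the deadline from May 19, 2003 to August 17, 2003.
August 17, 2003 is a Sunday; the next business day is August 18, 2003 (Monday).
So the filing is due August 18, 2003.

August 18, 2003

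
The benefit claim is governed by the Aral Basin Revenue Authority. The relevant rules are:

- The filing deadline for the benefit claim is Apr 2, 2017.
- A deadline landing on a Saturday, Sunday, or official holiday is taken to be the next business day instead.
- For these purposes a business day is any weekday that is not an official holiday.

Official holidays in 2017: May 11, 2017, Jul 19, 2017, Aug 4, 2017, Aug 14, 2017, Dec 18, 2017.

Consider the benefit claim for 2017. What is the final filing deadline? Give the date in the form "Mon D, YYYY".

The statutory due date is Apr 2, 2017.
Apr 2, 2017 falls on a Sunday. Rolling to the next business day gives Apr 3, 2017, a Monday.
So the filing is due Apr 3, 2017.

Apr 3, 2017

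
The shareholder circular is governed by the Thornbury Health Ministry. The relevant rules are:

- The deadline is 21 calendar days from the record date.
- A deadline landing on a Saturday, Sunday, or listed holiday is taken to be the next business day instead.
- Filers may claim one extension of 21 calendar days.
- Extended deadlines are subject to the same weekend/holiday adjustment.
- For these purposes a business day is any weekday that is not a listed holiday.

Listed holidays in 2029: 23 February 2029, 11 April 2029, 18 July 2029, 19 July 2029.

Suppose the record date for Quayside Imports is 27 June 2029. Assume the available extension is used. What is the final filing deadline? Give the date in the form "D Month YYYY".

10 August 2029

Adding 21 calendar days to 27 June 2029 gives 18 July 2029.
18 July 2029 is a listed holiday; the next business day is 20 July 2029 (Friday).
With the 21-day extension, 20 July 2029 becomes 10 August 2029.
10 August 2029 falls on a Friday, which is a business day, so no adjustment is needed.
So the filing is due 10 August 2029.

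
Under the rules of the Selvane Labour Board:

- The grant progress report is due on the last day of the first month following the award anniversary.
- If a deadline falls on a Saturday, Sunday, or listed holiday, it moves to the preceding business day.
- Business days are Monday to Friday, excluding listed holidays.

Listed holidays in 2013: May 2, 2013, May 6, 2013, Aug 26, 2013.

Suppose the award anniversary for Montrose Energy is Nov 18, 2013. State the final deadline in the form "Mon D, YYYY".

Dec 31, 2013

The first month after Nov 18, 2013 is December 2013, whose last day is Dec 31, 2013.
Dec 31, 2013 (Tuesday) is already a business day.
Final deadline: Dec 31, 2013.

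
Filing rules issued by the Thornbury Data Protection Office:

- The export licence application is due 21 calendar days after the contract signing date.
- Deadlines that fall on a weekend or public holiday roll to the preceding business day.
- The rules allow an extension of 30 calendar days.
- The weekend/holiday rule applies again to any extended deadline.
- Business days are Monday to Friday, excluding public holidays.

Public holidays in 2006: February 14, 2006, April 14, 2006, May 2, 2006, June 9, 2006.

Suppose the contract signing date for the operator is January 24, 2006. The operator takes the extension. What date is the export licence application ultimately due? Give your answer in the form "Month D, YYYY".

March 15, 2006

Trigger date January 24, 2006 + 21 calendar days = February 14, 2006.
February 14, 2006 falls on a listed holiday. Rolling to the preceding business day gives February 13, 2006, a Monday.
Add the 30 calendar-day extension to February 13, 2006: March 15, 2006.
Since March 15, 2006 is a Wednesday and not a holiday, the date is unchanged.
Final deadline: March 15, 2006.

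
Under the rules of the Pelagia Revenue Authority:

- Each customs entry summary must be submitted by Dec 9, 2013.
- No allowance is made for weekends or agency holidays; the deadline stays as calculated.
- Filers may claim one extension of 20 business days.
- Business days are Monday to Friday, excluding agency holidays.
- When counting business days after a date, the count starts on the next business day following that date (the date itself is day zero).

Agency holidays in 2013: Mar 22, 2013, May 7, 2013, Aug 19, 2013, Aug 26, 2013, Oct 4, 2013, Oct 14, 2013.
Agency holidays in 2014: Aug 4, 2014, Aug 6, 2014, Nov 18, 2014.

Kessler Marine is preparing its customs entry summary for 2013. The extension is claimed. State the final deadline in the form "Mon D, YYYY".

Jan 6, 2014

Start from the fixed due date, Dec 9, 2013.
Dec 9, 2013 falls on a Monday. The rules make no weekend/holiday allowance, so it remains Dec 9, 2013.
Counting 20 further business days from Dec 9, 2013 reaches Jan 6, 2014.
No adjustment is made for weekends or holidays, so Jan 6, 2014 stands.
The final due date is Jan 6, 2014.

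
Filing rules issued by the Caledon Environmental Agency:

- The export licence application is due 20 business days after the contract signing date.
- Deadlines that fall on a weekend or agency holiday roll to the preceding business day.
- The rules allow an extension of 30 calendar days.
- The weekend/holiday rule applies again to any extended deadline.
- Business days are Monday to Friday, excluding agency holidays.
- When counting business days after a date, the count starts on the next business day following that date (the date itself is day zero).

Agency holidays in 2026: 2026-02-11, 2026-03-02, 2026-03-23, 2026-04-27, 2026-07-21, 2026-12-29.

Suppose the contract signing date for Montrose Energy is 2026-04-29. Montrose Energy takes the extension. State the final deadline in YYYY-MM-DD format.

2026-06-26

20 business days after 2026-04-29, excluding weekends and holidays, is 2026-05-27.
2026-05-27 is a Wednesday and not a listed holiday, so it stands.
With the 30-day extension, 2026-05-27 becomes 2026-06-26.
2026-06-26 falls on a Friday, which is a business day, so no adjustment is needed.
Final deadline: 2026-06-26.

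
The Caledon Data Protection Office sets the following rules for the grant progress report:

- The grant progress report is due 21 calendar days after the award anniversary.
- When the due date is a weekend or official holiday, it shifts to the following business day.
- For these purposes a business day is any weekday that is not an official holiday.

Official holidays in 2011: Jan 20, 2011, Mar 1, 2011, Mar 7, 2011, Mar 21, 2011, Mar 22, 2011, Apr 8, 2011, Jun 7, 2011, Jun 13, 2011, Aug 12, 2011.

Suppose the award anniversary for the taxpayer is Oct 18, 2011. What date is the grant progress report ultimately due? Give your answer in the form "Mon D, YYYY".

Nov 8, 2011

21 calendar days after Oct 18, 2011 is Nov 8, 2011.
Nov 8, 2011 (Tuesday) is already a business day.
Final deadline: Nov 8, 2011.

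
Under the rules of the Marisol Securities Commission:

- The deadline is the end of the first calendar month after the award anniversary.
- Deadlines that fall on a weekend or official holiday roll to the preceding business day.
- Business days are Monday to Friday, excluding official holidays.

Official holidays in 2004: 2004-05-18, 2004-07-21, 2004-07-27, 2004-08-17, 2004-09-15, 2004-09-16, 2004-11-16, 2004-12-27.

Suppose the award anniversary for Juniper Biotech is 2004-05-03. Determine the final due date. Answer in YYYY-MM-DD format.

The first month after 2004-05-03 is June 2004, whose last day is 2004-06-30.
2004-06-30 (Wednesday) is already a business day.
So the filing is due 2004-06-30.

2004-06-30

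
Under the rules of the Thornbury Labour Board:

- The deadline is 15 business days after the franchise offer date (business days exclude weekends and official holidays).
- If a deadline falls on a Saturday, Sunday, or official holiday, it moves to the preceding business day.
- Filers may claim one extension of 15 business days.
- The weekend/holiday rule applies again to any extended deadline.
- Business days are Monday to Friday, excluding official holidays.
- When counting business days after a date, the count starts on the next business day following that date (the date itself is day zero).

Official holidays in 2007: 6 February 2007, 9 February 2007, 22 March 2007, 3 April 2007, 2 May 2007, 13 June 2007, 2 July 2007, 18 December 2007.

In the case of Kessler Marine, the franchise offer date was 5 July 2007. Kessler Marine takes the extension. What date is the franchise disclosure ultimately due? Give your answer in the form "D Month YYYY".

16 August 2007

Counting 15 business days after 5 July 2007 (skipping weekends and listed holidays) reaches 26 July 2007.
26 July 2007 is a Thursday and not a listed holiday, so it stands.
Counting 15 further business days from 26 July 2007 reaches 16 August 2007.
16 August 2007 is a Thursday and not a listed holiday, so it stands.
So the filing is due 16 August 2007.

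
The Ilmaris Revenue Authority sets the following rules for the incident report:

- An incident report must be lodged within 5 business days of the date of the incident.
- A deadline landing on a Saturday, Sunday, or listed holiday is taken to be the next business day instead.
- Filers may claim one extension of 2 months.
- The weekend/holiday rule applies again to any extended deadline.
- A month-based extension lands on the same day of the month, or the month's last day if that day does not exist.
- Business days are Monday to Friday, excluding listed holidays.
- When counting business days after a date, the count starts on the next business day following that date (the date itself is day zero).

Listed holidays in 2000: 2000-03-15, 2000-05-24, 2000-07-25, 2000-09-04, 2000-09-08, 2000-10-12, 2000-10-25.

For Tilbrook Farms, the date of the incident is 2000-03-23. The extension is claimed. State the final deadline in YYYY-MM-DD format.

Counting 5 business days after 2000-03-23 (skipping weekends and listed holidays) reaches 2000-03-30.
Since 2000-03-30 is a Thursday and not a holiday, the date is unchanged.
Applying the 2 months extension: 2 months after 2000-03-30 is 2000-05-30.
2000-05-30 is a Tuesday and not a listed holiday, so it stands.
So the filing is due 2000-05-30.

2000-05-30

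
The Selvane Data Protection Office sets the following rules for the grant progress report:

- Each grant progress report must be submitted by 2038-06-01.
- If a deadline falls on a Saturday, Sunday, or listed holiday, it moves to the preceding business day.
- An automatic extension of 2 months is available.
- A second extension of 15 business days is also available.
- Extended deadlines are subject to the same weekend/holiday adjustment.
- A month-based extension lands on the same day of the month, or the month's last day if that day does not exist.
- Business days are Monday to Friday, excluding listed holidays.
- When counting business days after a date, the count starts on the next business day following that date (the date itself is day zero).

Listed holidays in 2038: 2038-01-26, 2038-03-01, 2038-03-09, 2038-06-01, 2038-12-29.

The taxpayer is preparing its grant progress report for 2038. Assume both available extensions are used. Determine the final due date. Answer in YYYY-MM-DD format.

2038-08-20

Start from the fixed due date, 2038-06-01.
Because 2038-06-01 is a listed holiday, the deadline becomes 2038-05-31 (Monday).
Add 2 months to 2038-05-31: 2038-07-31.
2038-07-31 is a Saturday, so it moves to the preceding business day, 2038-07-30 (Friday).
Counting 15 further business days from 2038-07-30 reaches 2038-08-20.
Since 2038-08-20 is a Friday and not a holiday, the date is unchanged.
The final due date is 2038-08-20.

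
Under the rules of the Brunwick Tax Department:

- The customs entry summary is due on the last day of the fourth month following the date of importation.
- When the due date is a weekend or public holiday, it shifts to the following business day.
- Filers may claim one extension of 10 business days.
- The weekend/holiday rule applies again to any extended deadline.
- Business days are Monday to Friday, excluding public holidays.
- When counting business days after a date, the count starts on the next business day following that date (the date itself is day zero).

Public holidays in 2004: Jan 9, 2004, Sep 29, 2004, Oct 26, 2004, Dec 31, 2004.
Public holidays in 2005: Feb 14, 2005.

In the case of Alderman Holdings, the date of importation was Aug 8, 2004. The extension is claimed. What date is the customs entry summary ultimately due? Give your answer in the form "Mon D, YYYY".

4 months after Aug 8, 2004 falls in December 2004; the last day of that month is Dec 31, 2004.
Dec 31, 2004 falls on a listed holiday. Rolling to the next business day gives Jan 3, 2005, a Monday.
Counting 10 further business days from Jan 3, 2005 reaches Jan 17, 2005.
Jan 17, 2005 falls on a Monday, which is a business day, so no adjustment is needed.
Deadline: Jan 17, 2005.

Jan 17, 2005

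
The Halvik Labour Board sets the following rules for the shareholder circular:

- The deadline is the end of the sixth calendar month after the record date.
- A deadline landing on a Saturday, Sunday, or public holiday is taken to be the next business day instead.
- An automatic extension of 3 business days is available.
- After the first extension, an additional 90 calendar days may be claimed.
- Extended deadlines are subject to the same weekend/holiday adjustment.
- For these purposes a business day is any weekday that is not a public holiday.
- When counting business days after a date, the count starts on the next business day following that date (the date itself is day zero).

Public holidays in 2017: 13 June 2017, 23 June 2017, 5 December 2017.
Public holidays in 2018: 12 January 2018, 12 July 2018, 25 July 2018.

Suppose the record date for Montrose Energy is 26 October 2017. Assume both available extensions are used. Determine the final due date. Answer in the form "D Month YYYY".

1 August 2018

The sixth month after 26 October 2017 is April 2018, whose last day is 30 April 2018.
Since 30 April 2018 is a Monday and not a holiday, the date is unchanged.
Applying the 3-business-day extension: 3 business days after 30 April 2018 is 3 May 2018.
3 May 2018 is a Thursday and not a listed holiday, so it stands.
Applying the 90-calendar-day extension: 3 May 2018 + 90 days = 1 August 2018.
1 August 2018 falls on a Wednesday, which is a business day, so no adjustment is needed.
Final deadline: 1 August 2018.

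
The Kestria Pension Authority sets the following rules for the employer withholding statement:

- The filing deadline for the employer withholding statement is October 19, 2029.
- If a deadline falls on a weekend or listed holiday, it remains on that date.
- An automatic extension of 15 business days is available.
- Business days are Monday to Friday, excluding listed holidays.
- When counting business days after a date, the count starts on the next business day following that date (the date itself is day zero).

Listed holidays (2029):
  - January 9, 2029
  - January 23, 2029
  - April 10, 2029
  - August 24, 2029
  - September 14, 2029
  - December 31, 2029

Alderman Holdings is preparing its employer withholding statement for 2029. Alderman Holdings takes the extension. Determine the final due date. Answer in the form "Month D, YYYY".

November 9, 2029

Start from the fixed due date, October 19, 2029.
October 19, 2029 is a Friday; no weekend or holiday adjustment applies.
Applying the 15-business-day extension: 15 business days after October 19, 2029 is November 9, 2029.
November 9, 2029 falls on a Friday. The rules make no weekend/holiday allowance, so it remains November 9, 2029.
Final deadline: November 9, 2029.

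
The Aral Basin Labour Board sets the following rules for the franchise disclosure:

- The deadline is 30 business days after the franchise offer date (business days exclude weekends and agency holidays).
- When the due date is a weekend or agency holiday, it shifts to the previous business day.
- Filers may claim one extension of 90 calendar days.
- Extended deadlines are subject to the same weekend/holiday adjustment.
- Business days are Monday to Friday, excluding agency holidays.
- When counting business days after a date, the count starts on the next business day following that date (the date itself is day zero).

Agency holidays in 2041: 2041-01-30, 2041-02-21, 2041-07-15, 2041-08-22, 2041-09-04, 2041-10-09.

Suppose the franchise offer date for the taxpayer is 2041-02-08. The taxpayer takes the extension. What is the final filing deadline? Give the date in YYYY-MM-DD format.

2041-06-21

Counting 30 business days after 2041-02-08 (skipping weekends and listed holidays) reaches 2041-03-25.
2041-03-25 (Monday) is already a business day.
Add the 90 calendar-day extension to 2041-03-25: 2041-06-23.
Because 2041-06-23 is a Sunday, the deadline becomes 2041-06-21 (Friday).
So the filing is due 2041-06-21.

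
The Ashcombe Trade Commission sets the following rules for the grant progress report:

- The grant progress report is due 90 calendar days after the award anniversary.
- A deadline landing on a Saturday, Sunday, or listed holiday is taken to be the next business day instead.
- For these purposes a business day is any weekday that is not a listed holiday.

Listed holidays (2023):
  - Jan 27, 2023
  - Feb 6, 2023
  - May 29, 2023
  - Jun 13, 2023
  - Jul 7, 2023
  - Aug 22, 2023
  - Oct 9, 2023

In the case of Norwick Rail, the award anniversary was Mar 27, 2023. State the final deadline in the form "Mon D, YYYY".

90 calendar days after Mar 27, 2023 is Jun 25, 2023.
Jun 25, 2023 falls on a Sunday. Rolling to the next business day gives Jun 26, 2023, a Monday.
So the filing is due Jun 26, 2023.

Jun 26, 2023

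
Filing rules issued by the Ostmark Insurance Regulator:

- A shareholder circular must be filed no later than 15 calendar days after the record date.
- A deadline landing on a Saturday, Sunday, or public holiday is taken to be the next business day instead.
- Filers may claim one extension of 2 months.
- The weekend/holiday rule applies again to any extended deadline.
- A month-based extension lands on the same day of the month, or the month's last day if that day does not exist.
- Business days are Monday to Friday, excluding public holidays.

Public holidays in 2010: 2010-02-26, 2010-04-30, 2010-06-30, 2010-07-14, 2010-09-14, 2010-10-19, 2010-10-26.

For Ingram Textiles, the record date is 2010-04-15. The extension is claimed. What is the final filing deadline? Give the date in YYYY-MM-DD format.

15 calendar days after 2010-04-15 is 2010-04-30.
2010-04-30 is a listed holiday; the next business day is 2010-05-03 (Monday).
The 2 months extension carries 2010-05-03 to 2010-07-03.
Because 2010-07-03 is a Saturday, the deadline becomes 2010-07-05 (Monday).
So the filing is due 2010-07-05.

2010-07-05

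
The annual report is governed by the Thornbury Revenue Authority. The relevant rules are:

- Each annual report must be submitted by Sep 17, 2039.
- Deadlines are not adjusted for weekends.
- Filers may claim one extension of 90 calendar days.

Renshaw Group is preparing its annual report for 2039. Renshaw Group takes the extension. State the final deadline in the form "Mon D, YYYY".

Dec 16, 2039

The stated deadline is Sep 17, 2039.
No adjustment is made for weekends or holidays, so Sep 17, 2039 stands.
Applying the 90-calendar-day extension: Sep 17, 2039 + 90 days = Dec 16, 2039.
No adjustment is made for weekends or holidays, so Dec 16, 2039 stands.
So the filing is due Dec 16, 2039.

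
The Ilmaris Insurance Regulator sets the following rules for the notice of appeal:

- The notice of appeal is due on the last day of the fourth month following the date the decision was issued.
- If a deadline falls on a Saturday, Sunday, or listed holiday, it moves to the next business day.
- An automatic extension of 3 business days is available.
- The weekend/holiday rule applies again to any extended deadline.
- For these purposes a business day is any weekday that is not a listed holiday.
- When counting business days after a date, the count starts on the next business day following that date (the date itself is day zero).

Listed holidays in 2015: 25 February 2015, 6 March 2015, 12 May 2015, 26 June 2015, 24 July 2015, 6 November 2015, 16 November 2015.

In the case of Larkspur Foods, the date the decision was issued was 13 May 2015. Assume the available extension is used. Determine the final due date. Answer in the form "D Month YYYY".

5 October 2015

The fourth month after 13 May 2015 is September 2015, whose last day is 30 September 2015.
Since 30 September 2015 is a Wednesday and not a holiday, the date is unchanged.
Counting 3 further business days from 30 September 2015 reaches 5 October 2015.
5 October 2015 falls on a Monday, which is a business day, so no adjustment is needed.
So the filing is due 5 October 2015.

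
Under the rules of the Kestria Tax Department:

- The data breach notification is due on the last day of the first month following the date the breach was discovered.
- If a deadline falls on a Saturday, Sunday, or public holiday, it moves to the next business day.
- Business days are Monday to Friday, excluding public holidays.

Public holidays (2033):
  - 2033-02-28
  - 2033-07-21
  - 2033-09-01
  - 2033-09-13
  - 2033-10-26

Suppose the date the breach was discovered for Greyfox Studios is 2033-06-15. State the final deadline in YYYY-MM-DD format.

2033-08-01

1 month after 2033-06-15 is July 2033; that month ends on 2033-07-31.
2033-07-31 is a Sunday, so it moves to the next business day, 2033-08-01 (Monday).
Deadline: 2033-08-01.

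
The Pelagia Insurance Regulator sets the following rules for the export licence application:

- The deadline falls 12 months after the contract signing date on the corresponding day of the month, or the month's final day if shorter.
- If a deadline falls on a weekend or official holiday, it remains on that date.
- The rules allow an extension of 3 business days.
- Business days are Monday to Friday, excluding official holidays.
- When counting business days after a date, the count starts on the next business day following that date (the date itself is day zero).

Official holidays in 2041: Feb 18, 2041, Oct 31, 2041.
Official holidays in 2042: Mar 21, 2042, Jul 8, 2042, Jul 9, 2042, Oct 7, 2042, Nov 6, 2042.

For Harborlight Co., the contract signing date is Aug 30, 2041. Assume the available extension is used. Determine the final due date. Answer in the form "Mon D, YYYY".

12 months from Aug 30, 2041 is Aug 30, 2042.
Aug 30, 2042 is a Saturday; no weekend or holiday adjustment applies.
The 3-business-day extension runs from Aug 30, 2042 to Sep 3, 2042.
Sep 3, 2042 is a Wednesday; no weekend or holiday adjustment applies.
So the filing is due Sep 3, 2042.

Sep 3, 2042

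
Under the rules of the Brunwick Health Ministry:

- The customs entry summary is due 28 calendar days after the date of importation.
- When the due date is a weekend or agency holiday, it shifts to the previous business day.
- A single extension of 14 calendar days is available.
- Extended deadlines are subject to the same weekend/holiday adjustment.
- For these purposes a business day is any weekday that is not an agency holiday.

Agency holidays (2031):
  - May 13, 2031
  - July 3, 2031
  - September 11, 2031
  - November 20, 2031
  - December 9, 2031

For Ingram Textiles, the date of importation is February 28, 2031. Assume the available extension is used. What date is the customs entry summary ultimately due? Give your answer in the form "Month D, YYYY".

April 11, 2031

28 calendar days after February 28, 2031 is March 28, 2031.
March 28, 2031 falls on a Friday, which is a business day, so no adjustment is needed.
Applying the 14-calendar-day extension: March 28, 2031 + 14 days = April 11, 2031.
April 11, 2031 (Friday) is already a business day.
Deadline: April 11, 2031.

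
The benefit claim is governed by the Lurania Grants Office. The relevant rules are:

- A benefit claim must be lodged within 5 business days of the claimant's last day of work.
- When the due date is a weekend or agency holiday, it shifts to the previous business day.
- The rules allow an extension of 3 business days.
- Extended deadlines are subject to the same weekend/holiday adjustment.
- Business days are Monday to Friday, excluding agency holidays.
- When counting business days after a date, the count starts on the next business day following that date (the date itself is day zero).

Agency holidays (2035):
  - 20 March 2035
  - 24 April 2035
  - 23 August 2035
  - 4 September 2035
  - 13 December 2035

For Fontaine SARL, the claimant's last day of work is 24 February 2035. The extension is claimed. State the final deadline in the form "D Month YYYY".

Starting the day after 24 February 2035 and counting 5 business days lands on 2 March 2035.
2 March 2035 is a Friday and not a listed holiday, so it stands.
Applying the 3-business-day extension: 3 business days after 2 March 2035 is 7 March 2035.
7 March 2035 (Wednesday) is already a business day.
Final deadline: 7 March 2035.

7 March 2035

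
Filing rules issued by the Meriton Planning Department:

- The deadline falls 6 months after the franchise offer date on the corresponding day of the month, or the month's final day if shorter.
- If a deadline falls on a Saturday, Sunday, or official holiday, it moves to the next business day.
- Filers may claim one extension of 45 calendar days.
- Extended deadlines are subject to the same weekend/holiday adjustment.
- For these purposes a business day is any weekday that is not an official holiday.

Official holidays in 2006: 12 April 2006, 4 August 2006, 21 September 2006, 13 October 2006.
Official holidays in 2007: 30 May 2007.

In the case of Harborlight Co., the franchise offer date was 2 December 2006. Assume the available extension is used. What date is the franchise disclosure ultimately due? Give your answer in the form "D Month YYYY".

19 July 2007

6 months after 2 December 2006, on the same day of the month, is 2 June 2007.
2 June 2007 is a Saturday; the next business day is 4 June 2007 (Monday).
The 45-calendar-day extension moves the deadline from 4 June 2007 to 19 July 2007.
19 July 2007 is a Thursday and not a listed holiday, so it stands.
Deadline: 19 July 2007.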